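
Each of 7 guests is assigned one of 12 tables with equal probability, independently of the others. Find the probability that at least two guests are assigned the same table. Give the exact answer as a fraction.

3071/3456

It's easier to compute the probability that all 7 are distinct.
P(all distinct) = 12/12 · 11/12 · ··· · 6/12 = 385/3456.
So the probability of at least one match is 1 − 385/3456 = 3071/3456.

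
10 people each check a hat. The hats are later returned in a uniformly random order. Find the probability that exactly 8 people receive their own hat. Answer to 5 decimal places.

0.00001

Choose which 8 of the 10 are fixed: C(10,8) = 45 ways.
The remaining 2 must have no fixed point: D(2) = 1.
P = 45·1/3628800 = 1/80640 ≈ 0.00001.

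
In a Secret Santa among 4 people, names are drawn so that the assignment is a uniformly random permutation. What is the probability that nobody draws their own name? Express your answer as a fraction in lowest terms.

3/8

This is the derangement probability: permutations of 4 with no fixed point.
D(4) = 4! · (1 − 1/1! + 1/2! − ··· + (−1)^4/4!) = 9.
P = 9/24 = 3/8.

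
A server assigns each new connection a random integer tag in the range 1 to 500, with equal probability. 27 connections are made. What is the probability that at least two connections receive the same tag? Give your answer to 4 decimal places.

0.5107

It's easier to compute the probability that all 27 are distinct.
P(all distinct) = 500/500 · 499/500 · ··· · 474/500 ≈ 0.4893.
So the probability of at least one match is 1 − 0.4893 = 0.5107.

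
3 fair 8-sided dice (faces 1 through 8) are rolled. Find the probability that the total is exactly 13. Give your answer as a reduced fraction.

There are 8^3 = 512 equally likely outcomes.
The number of ordered 3-tuples from {1,…,8} summing to 13 is 48.
P(sum = 13) = 48/512 = 3/32.

3/32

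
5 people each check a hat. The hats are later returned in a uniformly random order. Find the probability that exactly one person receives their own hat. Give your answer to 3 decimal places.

0.375

Choose which one is fixed: C(5,1) = 5 ways.
The remaining 4 must have no fixed point: D(4) = 9.
P = 5·9/120 = 3/8 ≈ 0.375.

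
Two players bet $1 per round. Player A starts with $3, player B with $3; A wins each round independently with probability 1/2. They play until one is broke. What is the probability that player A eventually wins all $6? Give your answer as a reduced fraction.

1/2

With a fair step, P(i) = ½P(i−1) + ½P(i+1) with P(0)=0, P(6)=1 has the linear solution P(i) = i/6.
P(3) = 3/6 = 1/2.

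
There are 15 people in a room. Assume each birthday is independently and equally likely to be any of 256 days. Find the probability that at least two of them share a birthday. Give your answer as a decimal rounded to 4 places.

It's easier to compute the probability that all 15 are distinct.
P(all distinct) = 256/256 · 255/256 · ··· · 242/256 ≈ 0.6583.
So the probability of at least one match is 1 − 0.6583 = 0.3417.

0.3417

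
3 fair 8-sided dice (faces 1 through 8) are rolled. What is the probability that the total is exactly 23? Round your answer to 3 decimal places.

There are 8^3 = 512 equally likely outcomes.
The number of ordered 3-tuples from {1,…,8} summing to 23 is 3.
P(sum = 23) = 3/512 ≈ 0.006.

0.006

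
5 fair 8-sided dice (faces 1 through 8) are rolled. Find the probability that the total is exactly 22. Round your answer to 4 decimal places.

0.0751

There are 8^5 = 32768 equally likely outcomes.
The number of ordered 5-tuples from {1,…,8} summing to 22 is 2460.
P(sum = 22) = 2460/32768 = 615/8192 ≈ 0.0751.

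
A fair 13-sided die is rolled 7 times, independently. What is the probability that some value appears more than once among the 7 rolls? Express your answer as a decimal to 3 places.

0.862

P(all 7 different) = 13/13 · 12/13 · ··· · 7/13 ≈ 0.138.
P(at least two equal) = 1 − 0.138 = 0.862.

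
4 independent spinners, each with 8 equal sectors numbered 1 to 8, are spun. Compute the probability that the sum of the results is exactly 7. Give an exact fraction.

5/1024

There are 8^4 = 4096 equally likely outcomes.
The number of ordered 4-tuples from {1,…,8} summing to 7 is 20.
P(sum = 7) = 20/4096 = 5/1024.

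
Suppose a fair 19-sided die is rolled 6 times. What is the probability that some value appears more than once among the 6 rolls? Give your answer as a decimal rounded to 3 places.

P(all 6 different) = 19/19 · 18/19 · ··· · 14/19 ≈ 0.415.
P(at least two equal) = 1 − 0.415 = 0.585.

0.585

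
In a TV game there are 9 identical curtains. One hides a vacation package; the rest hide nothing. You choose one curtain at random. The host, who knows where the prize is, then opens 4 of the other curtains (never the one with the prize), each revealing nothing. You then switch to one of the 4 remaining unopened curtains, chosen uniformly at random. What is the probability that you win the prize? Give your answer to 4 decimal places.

Your original curtain holds the prize with probability 1/9, so the other 8 collectively hold it with probability 8/9.
The host can always find 4 empty curtains to open, so the reveals don't change that 8/9; it is now spread over the 4 remaining unopened curtains.
P(win by switching) = (8/9) · (1/4) = 2/9 ≈ 0.2222.

0.2222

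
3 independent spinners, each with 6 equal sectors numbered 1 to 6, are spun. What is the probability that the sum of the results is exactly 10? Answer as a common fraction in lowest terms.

1/8

There are 6^3 = 216 equally likely outcomes.
The number of ordered 3-tuples from {1,…,6} summing to 10 is 27.
P(sum = 10) = 27/216 = 1/8.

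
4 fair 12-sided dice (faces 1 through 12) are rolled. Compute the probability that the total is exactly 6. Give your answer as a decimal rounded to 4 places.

0.0005

There are 12^4 = 20736 equally likely outcomes.
The number of ordered 4-tuples from {1,…,12} summing to 6 is 10.
P(sum = 6) = 10/20736 = 5/10368 ≈ 0.0005.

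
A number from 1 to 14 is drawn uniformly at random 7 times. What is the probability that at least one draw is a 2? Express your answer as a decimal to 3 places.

0.405

P(no draw is a 2) = (13/14)^7 ≈ 0.595.
P(at least one) = 1 − 0.595 = 0.405.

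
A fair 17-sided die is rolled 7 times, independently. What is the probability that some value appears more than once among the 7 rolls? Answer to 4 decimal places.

0.7611

P(all 7 different) = 17/17 · 16/17 · ··· · 11/17 ≈ 0.2389.
P(at least two equal) = 1 − 0.2389 = 0.7611.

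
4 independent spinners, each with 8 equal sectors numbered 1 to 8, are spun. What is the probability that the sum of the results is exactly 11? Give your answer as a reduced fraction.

There are 8^4 = 4096 equally likely outcomes.
The number of ordered 4-tuples from {1,…,8} summing to 11 is 120.
P(sum = 11) = 120/4096 = 15/512.

15/512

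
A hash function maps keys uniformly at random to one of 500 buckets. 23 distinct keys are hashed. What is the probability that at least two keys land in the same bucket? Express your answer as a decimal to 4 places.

0.4018

It's easier to compute the probability that all 23 are distinct.
P(all distinct) = 500/500 · 499/500 · ··· · 478/500 ≈ 0.5982.
So the probability of at least one match is 1 − 0.5982 = 0.4018.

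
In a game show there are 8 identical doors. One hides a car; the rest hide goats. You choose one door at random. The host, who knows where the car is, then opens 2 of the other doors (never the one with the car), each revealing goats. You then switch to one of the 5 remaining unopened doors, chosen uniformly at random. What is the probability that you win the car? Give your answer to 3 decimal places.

0.175

Your original door holds the car with probability 1/8, so the other 7 collectively hold it with probability 7/8.
The host can always find 2 empty doors to open, so the reveals don't change that 7/8; it is now spread over the 5 remaining unopened doors.
P(win by switching) = (7/8) · (1/5) = 7/40 ≈ 0.175.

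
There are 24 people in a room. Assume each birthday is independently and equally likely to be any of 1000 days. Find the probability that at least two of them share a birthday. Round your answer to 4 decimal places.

It's easier to compute the probability that all 24 are distinct.
P(all distinct) = 1000/1000 · 999/1000 · ··· · 977/1000 ≈ 0.7572.
So the probability of at least one match is 1 − 0.7572 = 0.2428.

0.2428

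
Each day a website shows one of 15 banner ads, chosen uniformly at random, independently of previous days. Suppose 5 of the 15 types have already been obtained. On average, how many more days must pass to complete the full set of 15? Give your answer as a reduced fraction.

7381/168

Starting from 5 distinct types, each trial gives a new one with probability (15−i)/15 when i types are held, so the wait for the next new type is 15/(15−i).
E = 15/10 + 15/9 + 15/8 + 15/7 + 15/6 + 15/5 + 15/4 + 15/3 + 15/2 + 15/1 = 7381/168.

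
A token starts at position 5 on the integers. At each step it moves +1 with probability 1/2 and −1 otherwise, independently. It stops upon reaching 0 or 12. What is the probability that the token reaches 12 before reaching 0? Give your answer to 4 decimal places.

With a fair step, P(i) = ½P(i−1) + ½P(i+1) with P(0)=0, P(12)=1 has the linear solution P(i) = i/12.
P(5) = 5/12 ≈ 0.4167.

0.4167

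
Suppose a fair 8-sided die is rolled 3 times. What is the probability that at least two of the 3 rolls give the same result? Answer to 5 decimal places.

0.34375

P(all 3 different) = 8/8 · 7/8 · ··· · 6/8 ≈ 0.65625.
P(at least two equal) = 1 − 0.65625 = 0.34375.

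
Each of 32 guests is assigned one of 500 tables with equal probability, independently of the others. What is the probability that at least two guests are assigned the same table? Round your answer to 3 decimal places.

It's easier to compute the probability that all 32 are distinct.
P(all distinct) = 500/500 · 499/500 · ··· · 469/500 ≈ 0.363.
So the probability of at least one match is 1 − 0.363 = 0.637.

0.637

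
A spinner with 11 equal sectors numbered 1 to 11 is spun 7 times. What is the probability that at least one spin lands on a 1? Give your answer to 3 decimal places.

P(no spin lands on a 1) = (10/11)^7 ≈ 0.513.
P(at least one) = 1 − 0.513 = 0.487.

0.487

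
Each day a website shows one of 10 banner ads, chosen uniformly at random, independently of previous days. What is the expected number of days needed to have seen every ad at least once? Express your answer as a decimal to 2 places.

29.29

After i distinct types are collected, each trial gives a new one with probability (10−i)/10, so the expected wait for the next new type is 10/(10−i).
E = 10/10 + 10/9 + 10/8 + 10/7 + 10/6 + 10/5 + 10/4 + 10/3 + 10/2 + 10/1 = 7381/252 ≈ 29.29.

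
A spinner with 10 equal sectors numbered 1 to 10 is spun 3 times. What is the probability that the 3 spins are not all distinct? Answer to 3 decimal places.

0.280

P(all 3 different) = 10/10 · 9/10 · ··· · 8/10 ≈ 0.720.
P(at least two equal) = 1 − 0.720 = 0.280.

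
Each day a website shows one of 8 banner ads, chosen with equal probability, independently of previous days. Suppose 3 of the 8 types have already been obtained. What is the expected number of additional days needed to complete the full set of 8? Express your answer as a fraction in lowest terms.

274/15

Starting from 3 distinct types, each trial gives a new one with probability (8−i)/8 when i types are held, so the wait for the next new type is 8/(8−i).
E = 8/5 + 8/4 + 8/3 + 8/2 + 8/1 = 274/15.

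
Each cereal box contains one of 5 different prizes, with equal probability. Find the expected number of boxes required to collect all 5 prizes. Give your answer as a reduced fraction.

After i distinct types are collected, each trial gives a new one with probability (5−i)/5, so the expected wait for the next new type is 5/(5−i).
E = 5/5 + 5/4 + 5/3 + 5/2 + 5/1 = 137/12.

137/12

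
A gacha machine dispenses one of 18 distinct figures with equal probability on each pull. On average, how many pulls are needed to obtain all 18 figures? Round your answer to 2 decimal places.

62.91

After i distinct types are collected, each trial gives a new one with probability (18−i)/18, so the expected wait for the next new type is 18/(18−i).
E = 18/18 + 18/17 + 18/16 + 18/15 + 18/14 + 18/13 + 18/12 + 18/11 + 18/10 + 18/9 + 18/8 + 18/7 + 18/6 + 18/5 + 18/4 + 18/3 + 18/2 + 18/1 = 42822903/680680 ≈ 62.91.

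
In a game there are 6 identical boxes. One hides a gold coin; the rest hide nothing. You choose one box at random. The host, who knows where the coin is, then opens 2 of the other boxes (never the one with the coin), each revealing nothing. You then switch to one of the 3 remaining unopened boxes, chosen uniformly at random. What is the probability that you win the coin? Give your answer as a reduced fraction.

5/18

Your original box holds the coin with probability 1/6, so the other 5 collectively hold it with probability 5/6.
The host can always find 2 empty boxes to open, so the reveals don't change that 5/6; it is now spread over the 3 remaining unopened boxes.
P(win by switching) = (5/6) · (1/3) = 5/18.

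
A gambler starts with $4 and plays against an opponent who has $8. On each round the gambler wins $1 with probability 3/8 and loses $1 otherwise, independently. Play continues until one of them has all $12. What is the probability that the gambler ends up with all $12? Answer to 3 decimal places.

Let r = q/p = (5/8)/(3/8) = 5/3. The recurrence P(i) = p·P(i+1) + q·P(i−1) with P(0)=0, P(12)=1 gives P(i) = (1 − r^i)/(1 − r^12).
P(4) = (1 − (5/3)^4) / (1 − (5/3)^12) = 6561/447811 ≈ 0.015.

0.015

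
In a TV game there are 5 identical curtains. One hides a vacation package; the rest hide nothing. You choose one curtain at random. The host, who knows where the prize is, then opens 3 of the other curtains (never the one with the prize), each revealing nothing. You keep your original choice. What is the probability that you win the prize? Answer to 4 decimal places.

0.2000

The host can always open 3 empty curtains regardless of your choice, so the reveals give no information about your original curtain.
P(win by staying) = 1/5 ≈ 0.2000.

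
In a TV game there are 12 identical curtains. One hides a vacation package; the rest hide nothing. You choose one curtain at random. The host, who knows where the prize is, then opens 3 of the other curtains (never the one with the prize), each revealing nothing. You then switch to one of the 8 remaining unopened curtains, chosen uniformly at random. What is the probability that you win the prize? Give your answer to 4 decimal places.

Your original curtain holds the prize with probability 1/12, so the other 11 collectively hold it with probability 11/12.
The host can always find 3 empty curtains to open, so the reveals don't change that 11/12; it is now spread over the 8 remaining unopened curtains.
P(win by switching) = (11/12) · (1/8) = 11/96 ≈ 0.1146.

0.1146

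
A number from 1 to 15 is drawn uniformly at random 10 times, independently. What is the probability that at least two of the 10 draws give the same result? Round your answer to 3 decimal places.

P(all 10 different) = 15/15 · 14/15 · ··· · 6/15 ≈ 0.019.
P(at least two equal) = 1 − 0.019 = 0.981.

0.981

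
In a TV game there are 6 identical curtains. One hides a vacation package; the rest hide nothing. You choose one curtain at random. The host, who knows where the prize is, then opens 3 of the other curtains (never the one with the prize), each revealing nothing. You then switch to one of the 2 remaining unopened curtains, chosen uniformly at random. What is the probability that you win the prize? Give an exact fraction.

5/12

Your original curtain holds the prize with probability 1/6, so the other 5 collectively hold it with probability 5/6.
The host can always find 3 empty curtains to open, so the reveals don't change that 5/6; it is now spread over the 2 remaining unopened curtains.
P(win by switching) = (5/6) · (1/2) = 5/12.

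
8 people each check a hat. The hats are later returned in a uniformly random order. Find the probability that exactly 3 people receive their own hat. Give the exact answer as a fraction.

Choose which 3 of the 8 are fixed: C(8,3) = 56 ways.
The remaining 5 must have no fixed point: D(5) = 44.
P = 56·44/40320 = 11/180.

11/180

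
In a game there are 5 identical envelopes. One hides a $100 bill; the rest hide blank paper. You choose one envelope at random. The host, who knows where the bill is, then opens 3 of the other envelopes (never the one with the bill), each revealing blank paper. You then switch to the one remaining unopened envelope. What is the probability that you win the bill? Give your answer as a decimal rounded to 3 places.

Your original envelope holds the bill with probability 1/5, so the other 4 collectively hold it with probability 4/5.
The host can always find 3 empty envelopes to open, so the reveals don't change that 4/5; it is now spread over the 1 remaining unopened envelope.
P(win by switching) = (4/5) · (1/1) = 4/5 ≈ 0.800.

0.800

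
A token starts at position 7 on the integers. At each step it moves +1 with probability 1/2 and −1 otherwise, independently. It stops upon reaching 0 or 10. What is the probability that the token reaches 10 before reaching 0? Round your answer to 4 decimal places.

0.7000

With a fair step, P(i) = ½P(i−1) + ½P(i+1) with P(0)=0, P(10)=1 has the linear solution P(i) = i/10.
P(7) = 7/10 ≈ 0.7000.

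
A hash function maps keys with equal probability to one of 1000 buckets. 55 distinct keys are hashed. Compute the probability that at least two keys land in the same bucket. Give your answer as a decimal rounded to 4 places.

0.7797

It's easier to compute the probability that all 55 are distinct.
P(all distinct) = 1000/1000 · 999/1000 · ··· · 946/1000 ≈ 0.2203.
So the probability of at least one match is 1 − 0.2203 = 0.7797.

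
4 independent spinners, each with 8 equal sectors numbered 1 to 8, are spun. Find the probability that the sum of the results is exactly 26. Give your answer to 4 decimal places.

0.0205

There are 8^4 = 4096 equally likely outcomes.
The number of ordered 4-tuples from {1,…,8} summing to 26 is 84.
P(sum = 26) = 84/4096 = 21/1024 ≈ 0.0205.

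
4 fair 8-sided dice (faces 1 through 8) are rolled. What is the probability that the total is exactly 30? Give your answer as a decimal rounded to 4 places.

There are 8^4 = 4096 equally likely outcomes.
The number of ordered 4-tuples from {1,…,8} summing to 30 is 10.
P(sum = 30) = 10/4096 = 5/2048 ≈ 0.0024.

0.0024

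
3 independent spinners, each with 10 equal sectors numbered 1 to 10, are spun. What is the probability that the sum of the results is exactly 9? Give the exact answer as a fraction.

There are 10^3 = 1000 equally likely outcomes.
The number of ordered 3-tuples from {1,…,10} summing to 9 is 28.
P(sum = 9) = 28/1000 = 7/250.

7/250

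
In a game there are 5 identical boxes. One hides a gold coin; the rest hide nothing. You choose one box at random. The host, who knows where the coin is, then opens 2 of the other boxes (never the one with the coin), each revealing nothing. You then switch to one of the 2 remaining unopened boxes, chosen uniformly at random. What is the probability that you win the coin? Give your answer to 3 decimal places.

0.400

Your original box holds the coin with probability 1/5, so the other 4 collectively hold it with probability 4/5.
The host can always find 2 empty boxes to open, so the reveals don't change that 4/5; it is now spread over the 2 remaining unopened boxes.
P(win by switching) = (4/5) · (1/2) = 2/5 ≈ 0.400.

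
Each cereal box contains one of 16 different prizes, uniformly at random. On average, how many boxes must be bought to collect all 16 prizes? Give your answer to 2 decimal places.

54.09

After i distinct types are collected, each trial gives a new one with probability (16−i)/16, so the expected wait for the next new type is 16/(16−i).
E = 16/16 + 16/15 + 16/14 + 16/13 + 16/12 + 16/11 + 16/10 + 16/9 + 16/8 + 16/7 + 16/6 + 16/5 + 16/4 + 16/3 + 16/2 + 16/1 = 2436559/45045 ≈ 54.09.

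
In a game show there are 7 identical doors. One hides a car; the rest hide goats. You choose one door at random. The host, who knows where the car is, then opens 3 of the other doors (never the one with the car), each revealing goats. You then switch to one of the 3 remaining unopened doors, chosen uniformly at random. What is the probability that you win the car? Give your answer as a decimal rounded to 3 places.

Your original door holds the car with probability 1/7, so the other 6 collectively hold it with probability 6/7.
The host can always find 3 empty doors to open, so the reveals don't change that 6/7; it is now spread over the 3 remaining unopened doors.
P(win by switching) = (6/7) · (1/3) = 2/7 ≈ 0.286.

0.286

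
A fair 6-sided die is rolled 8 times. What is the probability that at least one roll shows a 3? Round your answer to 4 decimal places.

0.7674

P(no roll shows a 3) = (5/6)^8 ≈ 0.2326.
P(at least one) = 1 − 0.2326 = 0.7674.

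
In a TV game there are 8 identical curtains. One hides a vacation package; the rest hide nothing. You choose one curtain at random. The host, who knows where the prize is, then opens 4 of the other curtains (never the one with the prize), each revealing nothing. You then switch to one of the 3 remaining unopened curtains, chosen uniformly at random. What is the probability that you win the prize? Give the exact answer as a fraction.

7/24

Your original curtain holds the prize with probability 1/8, so the other 7 collectively hold it with probability 7/8.
The host can always find 4 empty curtains to open, so the reveals don't change that 7/8; it is now spread over the 3 remaining unopened curtains.
P(win by switching) = (7/8) · (1/3) = 7/24.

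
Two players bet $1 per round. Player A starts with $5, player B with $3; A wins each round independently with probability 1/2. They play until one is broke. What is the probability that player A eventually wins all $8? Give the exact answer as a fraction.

5/8

With a fair step, P(i) = ½P(i−1) + ½P(i+1) with P(0)=0, P(8)=1 has the linear solution P(i) = i/8.
P(5) = 5/8.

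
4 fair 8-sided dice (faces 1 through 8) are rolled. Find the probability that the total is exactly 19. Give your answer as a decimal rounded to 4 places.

There are 8^4 = 4096 equally likely outcomes.
The number of ordered 4-tuples from {1,…,8} summing to 19 is 336.
P(sum = 19) = 336/4096 = 21/256 ≈ 0.0820.

0.0820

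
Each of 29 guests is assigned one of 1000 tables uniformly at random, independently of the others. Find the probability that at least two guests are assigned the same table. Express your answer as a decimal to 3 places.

It's easier to compute the probability that all 29 are distinct.
P(all distinct) = 1000/1000 · 999/1000 · ··· · 972/1000 ≈ 0.664.
So the probability of at least one match is 1 − 0.664 = 0.336.

0.336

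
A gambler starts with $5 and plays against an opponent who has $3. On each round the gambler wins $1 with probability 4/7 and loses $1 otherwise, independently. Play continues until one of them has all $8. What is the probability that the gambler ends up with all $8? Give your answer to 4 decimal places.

0.8475

Let r = q/p = (3/7)/(4/7) = 3/4. The recurrence P(i) = p·P(i+1) + q·P(i−1) with P(0)=0, P(8)=1 gives P(i) = (1 − r^i)/(1 − r^8).
P(5) = (1 − (3/4)^5) / (1 − (3/4)^8) = 49984/58975 ≈ 0.8475.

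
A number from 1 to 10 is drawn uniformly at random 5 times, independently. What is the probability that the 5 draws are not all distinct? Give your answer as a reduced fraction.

436/625

P(all 5 different) = 10/10 · 9/10 · ··· · 6/10 = 189/625.
P(at least two equal) = 1 − 189/625 = 436/625.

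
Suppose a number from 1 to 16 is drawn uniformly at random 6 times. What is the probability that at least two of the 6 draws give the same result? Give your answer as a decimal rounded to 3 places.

0.656

P(all 6 different) = 16/16 · 15/16 · ··· · 11/16 ≈ 0.344.
P(at least two equal) = 1 − 0.344 = 0.656.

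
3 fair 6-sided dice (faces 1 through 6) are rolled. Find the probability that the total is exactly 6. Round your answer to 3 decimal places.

There are 6^3 = 216 equally likely outcomes.
The number of ordered 3-tuples from {1,…,6} summing to 6 is 10.
P(sum = 6) = 10/216 = 5/108 ≈ 0.046.

0.046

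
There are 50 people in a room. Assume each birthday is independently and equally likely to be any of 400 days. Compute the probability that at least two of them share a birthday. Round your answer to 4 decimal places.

0.9591

It's easier to compute the probability that all 50 are distinct.
P(all distinct) = 400/400 · 399/400 · ··· · 351/400 ≈ 0.0409.
So the probability of at least one match is 1 − 0.0409 = 0.9591.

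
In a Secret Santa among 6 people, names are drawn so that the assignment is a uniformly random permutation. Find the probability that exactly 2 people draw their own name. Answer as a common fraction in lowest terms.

Choose which 2 of the 6 are fixed: C(6,2) = 15 ways.
The remaining 4 must have no fixed point: D(4) = 9.
P = 15·9/720 = 3/16.

3/16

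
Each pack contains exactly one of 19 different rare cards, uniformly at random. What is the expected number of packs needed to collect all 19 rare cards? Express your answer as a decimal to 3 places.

67.407

After i distinct types are collected, each trial gives a new one with probability (19−i)/19, so the expected wait for the next new type is 19/(19−i).
E = 19/19 + 19/18 + 19/17 + 19/16 + 19/15 + 19/14 + 19/13 + 19/12 + 19/11 + 19/10 + 19/9 + 19/8 + 19/7 + 19/6 + 19/5 + 19/4 + 19/3 + 19/2 + 19/1 = 275295799/4084080 ≈ 67.407.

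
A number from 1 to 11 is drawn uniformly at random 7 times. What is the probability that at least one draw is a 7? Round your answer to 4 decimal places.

P(no draw is a 7) = (10/11)^7 ≈ 0.5132.
P(at least one) = 1 − 0.5132 = 0.4868.

0.4868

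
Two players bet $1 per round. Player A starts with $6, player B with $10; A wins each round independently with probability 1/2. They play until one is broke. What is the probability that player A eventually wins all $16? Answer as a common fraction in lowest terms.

With a fair step, P(i) = ½P(i−1) + ½P(i+1) with P(0)=0, P(16)=1 has the linear solution P(i) = i/16.
P(6) = 6/16 = 3/8.

3/8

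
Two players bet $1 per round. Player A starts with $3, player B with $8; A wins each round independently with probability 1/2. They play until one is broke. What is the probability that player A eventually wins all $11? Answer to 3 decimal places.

With a fair step, P(i) = ½P(i−1) + ½P(i+1) with P(0)=0, P(11)=1 has the linear solution P(i) = i/11.
P(3) = 3/11 ≈ 0.273.

0.273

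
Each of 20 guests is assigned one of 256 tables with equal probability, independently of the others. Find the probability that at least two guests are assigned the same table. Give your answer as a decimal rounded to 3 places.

0.533

It's easier to compute the probability that all 20 are distinct.
P(all distinct) = 256/256 · 255/256 · ··· · 237/256 ≈ 0.467.
So the probability of at least one match is 1 − 0.467 = 0.533.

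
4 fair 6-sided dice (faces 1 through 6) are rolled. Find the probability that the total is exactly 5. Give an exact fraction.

1/324

There are 6^4 = 1296 equally likely outcomes.
The number of ordered 4-tuples from {1,…,6} summing to 5 is 4.
P(sum = 5) = 4/1296 = 1/324.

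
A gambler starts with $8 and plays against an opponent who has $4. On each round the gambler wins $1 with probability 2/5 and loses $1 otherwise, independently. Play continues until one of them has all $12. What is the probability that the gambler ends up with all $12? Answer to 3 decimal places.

0.191

Let r = q/p = (3/5)/(2/5) = 3/2. The recurrence P(i) = p·P(i+1) + q·P(i−1) with P(0)=0, P(12)=1 gives P(i) = (1 − r^i)/(1 − r^12).
P(8) = (1 − (3/2)^8) / (1 − (3/2)^12) = 1552/8113 ≈ 0.191.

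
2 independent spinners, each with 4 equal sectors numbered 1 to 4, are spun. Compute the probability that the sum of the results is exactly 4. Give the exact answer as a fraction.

3/16

There are 4^2 = 16 equally likely outcomes.
The number of ordered 2-tuples from {1,…,4} summing to 4 is 3.
P(sum = 4) = 3/16.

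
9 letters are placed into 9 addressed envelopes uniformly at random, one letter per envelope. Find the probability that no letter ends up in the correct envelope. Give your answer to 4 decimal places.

This is the derangement probability: permutations of 9 with no fixed point.
D(9) = 9! · (1 − 1/1! + 1/2! − ··· + (−1)^9/9!) = 133496.
P = 133496/362880 = 16687/45360 ≈ 0.3679.

0.3679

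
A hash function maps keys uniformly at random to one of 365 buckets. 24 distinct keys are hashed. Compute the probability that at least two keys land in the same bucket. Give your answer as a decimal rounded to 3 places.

It's easier to compute the probability that all 24 are distinct.
P(all distinct) = 365/365 · 364/365 · ··· · 342/365 ≈ 0.462.
So the probability of at least one match is 1 − 0.462 = 0.538.

0.538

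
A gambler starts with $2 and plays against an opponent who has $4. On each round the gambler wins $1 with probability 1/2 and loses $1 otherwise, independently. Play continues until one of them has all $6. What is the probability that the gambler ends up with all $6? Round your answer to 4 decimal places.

0.3333

With a fair step, P(i) = ½P(i−1) + ½P(i+1) with P(0)=0, P(6)=1 has the linear solution P(i) = i/6.
P(2) = 2/6 = 1/3 ≈ 0.3333.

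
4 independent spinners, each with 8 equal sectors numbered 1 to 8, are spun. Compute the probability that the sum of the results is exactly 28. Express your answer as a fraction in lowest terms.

35/4096

There are 8^4 = 4096 equally likely outcomes.
The number of ordered 4-tuples from {1,…,8} summing to 28 is 35.
P(sum = 28) = 35/4096.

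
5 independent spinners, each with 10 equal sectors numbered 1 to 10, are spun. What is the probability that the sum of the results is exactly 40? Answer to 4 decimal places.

There are 10^5 = 100000 equally likely outcomes.
The number of ordered 5-tuples from {1,…,10} summing to 40 is 996.
P(sum = 40) = 996/100000 = 249/25000 ≈ 0.0100.

0.0100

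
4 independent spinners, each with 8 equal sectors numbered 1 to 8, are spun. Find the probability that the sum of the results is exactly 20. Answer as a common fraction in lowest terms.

There are 8^4 = 4096 equally likely outcomes.
The number of ordered 4-tuples from {1,…,8} summing to 20 is 315.
P(sum = 20) = 315/4096.

315/4096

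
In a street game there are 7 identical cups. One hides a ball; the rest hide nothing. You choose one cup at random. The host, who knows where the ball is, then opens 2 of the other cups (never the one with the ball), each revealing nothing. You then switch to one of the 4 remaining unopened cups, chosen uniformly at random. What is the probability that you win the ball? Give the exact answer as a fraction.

3/14

Your original cup holds the ball with probability 1/7, so the other 6 collectively hold it with probability 6/7.
The host can always find 2 empty cups to open, so the reveals don't change that 6/7; it is now spread over the 4 remaining unopened cups.
P(win by switching) = (6/7) · (1/4) = 3/14.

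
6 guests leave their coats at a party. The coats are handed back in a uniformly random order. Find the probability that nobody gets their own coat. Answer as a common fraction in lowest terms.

53/144

This is the derangement probability: permutations of 6 with no fixed point.
D(6) = 6! · (1 − 1/1! + 1/2! − ··· + (−1)^6/6!) = 265.
P = 265/720 = 53/144.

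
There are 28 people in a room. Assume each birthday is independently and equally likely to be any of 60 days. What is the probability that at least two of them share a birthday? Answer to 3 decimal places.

0.999

It's easier to compute the probability that all 28 are distinct.
P(all distinct) = 60/60 · 59/60 · ··· · 33/60 ≈ 0.001.
So the probability of at least one match is 1 − 0.001 = 0.999.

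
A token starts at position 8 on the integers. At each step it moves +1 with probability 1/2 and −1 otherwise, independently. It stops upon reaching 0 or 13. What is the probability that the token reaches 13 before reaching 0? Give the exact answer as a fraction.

8/13

With a fair step, P(i) = ½P(i−1) + ½P(i+1) with P(0)=0, P(13)=1 has the linear solution P(i) = i/13.
P(8) = 8/13.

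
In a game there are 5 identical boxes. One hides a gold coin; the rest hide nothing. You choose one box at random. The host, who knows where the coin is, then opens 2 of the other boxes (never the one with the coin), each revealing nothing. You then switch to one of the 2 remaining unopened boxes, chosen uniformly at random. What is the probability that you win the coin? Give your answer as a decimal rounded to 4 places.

Your original box holds the coin with probability 1/5, so the other 4 collectively hold it with probability 4/5.
The host can always find 2 empty boxes to open, so the reveals don't change that 4/5; it is now spread over the 2 remaining unopened boxes.
P(win by switching) = (4/5) · (1/2) = 2/5 ≈ 0.4000.

0.4000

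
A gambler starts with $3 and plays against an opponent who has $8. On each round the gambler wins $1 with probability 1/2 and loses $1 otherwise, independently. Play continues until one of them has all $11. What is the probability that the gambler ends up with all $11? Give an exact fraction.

With a fair step, P(i) = ½P(i−1) + ½P(i+1) with P(0)=0, P(11)=1 has the linear solution P(i) = i/11.
P(3) = 3/11.

3/11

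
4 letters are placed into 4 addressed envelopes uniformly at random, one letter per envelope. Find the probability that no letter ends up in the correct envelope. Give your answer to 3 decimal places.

0.375

This is the derangement probability: permutations of 4 with no fixed point.
D(4) = 4! · (1 − 1/1! + 1/2! − ··· + (−1)^4/4!) = 9.
P = 9/24 = 3/8 ≈ 0.375.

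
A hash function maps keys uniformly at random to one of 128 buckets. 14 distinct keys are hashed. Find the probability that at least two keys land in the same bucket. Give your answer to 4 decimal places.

It's easier to compute the probability that all 14 are distinct.
P(all distinct) = 128/128 · 127/128 · ··· · 115/128 ≈ 0.4784.
So the probability of at least one match is 1 − 0.4784 = 0.5216.

0.5216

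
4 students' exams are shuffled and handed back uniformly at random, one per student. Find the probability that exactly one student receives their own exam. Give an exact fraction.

1/3

Choose which one is fixed: C(4,1) = 4 ways.
The remaining 3 must have no fixed point: D(3) = 2.
P = 4·2/24 = 1/3.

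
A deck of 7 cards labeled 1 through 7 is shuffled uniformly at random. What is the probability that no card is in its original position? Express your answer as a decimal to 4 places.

This is the derangement probability: permutations of 7 with no fixed point.
D(7) = 7! · (1 − 1/1! + 1/2! − ··· + (−1)^7/7!) = 1854.
P = 1854/5040 = 103/280 ≈ 0.3679.

0.3679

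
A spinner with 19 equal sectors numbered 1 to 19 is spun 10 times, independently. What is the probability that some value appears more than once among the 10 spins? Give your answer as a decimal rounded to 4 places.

0.9453

P(all 10 different) = 19/19 · 18/19 · ··· · 10/19 ≈ 0.0547.
P(at least two equal) = 1 − 0.0547 = 0.9453.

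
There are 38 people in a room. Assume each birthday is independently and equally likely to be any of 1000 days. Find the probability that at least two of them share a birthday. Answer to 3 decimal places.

It's easier to compute the probability that all 38 are distinct.
P(all distinct) = 1000/1000 · 999/1000 · ··· · 963/1000 ≈ 0.491.
So the probability of at least one match is 1 − 0.491 = 0.509.

0.509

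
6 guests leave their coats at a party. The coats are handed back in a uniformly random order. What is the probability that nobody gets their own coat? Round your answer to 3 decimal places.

This is the derangement probability: permutations of 6 with no fixed point.
D(6) = 6! · (1 − 1/1! + 1/2! − ··· + (−1)^6/6!) = 265.
P = 265/720 = 53/144 ≈ 0.368.

0.368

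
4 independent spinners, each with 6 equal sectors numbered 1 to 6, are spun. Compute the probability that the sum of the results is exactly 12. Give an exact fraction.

125/1296

There are 6^4 = 1296 equally likely outcomes.
The number of ordered 4-tuples from {1,…,6} summing to 12 is 125.
P(sum = 12) = 125/1296.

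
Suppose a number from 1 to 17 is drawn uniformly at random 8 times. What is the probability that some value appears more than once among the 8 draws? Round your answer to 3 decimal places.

0.859

P(all 8 different) = 17/17 · 16/17 · ··· · 10/17 ≈ 0.141.
P(at least two equal) = 1 − 0.141 = 0.859.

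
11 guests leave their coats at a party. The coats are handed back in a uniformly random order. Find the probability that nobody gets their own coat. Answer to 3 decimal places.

0.368

This is the derangement probability: permutations of 11 with no fixed point.
D(11) = 11! · (1 − 1/1! + 1/2! − ··· + (−1)^11/11!) = 14684570.
P = 14684570/39916800 = 1468457/3991680 ≈ 0.368.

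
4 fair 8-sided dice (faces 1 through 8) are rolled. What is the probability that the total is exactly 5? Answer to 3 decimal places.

0.001

There are 8^4 = 4096 equally likely outcomes.
The number of ordered 4-tuples from {1,…,8} summing to 5 is 4.
P(sum = 5) = 4/4096 = 1/1024 ≈ 0.001.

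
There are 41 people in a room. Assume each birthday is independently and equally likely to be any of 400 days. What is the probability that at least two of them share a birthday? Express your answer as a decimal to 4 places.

It's easier to compute the probability that all 41 are distinct.
P(all distinct) = 400/400 · 399/400 · ··· · 360/400 ≈ 0.1197.
So the probability of at least one match is 1 − 0.1197 = 0.8803.

0.8803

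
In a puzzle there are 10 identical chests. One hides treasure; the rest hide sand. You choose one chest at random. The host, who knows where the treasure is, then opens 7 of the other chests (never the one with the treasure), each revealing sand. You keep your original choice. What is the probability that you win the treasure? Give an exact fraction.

1/10

The host can always open 7 empty chests regardless of your choice, so the reveals give no information about your original chest.
P(win by staying) = 1/10.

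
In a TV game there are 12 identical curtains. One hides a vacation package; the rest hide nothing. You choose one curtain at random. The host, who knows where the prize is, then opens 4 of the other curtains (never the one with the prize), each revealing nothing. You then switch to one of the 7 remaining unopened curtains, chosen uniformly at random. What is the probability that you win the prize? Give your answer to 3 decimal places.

Your original curtain holds the prize with probability 1/12, so the other 11 collectively hold it with probability 11/12.
The host can always find 4 empty curtains to open, so the reveals don't change that 11/12; it is now spread over the 7 remaining unopened curtains.
P(win by switching) = (11/12) · (1/7) = 11/84 ≈ 0.131.

0.131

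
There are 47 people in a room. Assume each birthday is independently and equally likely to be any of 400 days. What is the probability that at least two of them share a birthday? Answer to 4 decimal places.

0.9400

It's easier to compute the probability that all 47 are distinct.
P(all distinct) = 400/400 · 399/400 · ··· · 354/400 ≈ 0.0600.
So the probability of at least one match is 1 − 0.0600 = 0.9400.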